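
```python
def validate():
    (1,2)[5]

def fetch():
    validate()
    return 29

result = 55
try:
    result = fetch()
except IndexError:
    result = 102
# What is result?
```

Step-by-step execution trace:
1. result starts at 55.
2. try: `fetch()` calls `validate()`.
3. `validate()` evaluates `(1,2)[5]`, which raises IndexError; it propagates through fetch (uncaught).
4. `return 29` in fetch is not reached; the assignment to result does not complete.
5. `except IndexError` matches → result = 102.
Result: 102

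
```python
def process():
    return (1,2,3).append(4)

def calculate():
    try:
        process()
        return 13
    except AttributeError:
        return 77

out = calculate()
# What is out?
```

Step-by-step execution trace:
1. `calculate()` calls `process()`.
2. `process()` evaluates `(1,2,3).append(4)`, which raises AttributeError; it propagates to the caller.
3. `return 13` is not reached.
4. `except AttributeError` in calculate matches → returns 77.
5. out = 77.
Result: 77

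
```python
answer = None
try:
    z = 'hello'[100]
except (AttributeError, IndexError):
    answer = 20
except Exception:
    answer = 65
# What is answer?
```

Step-by-step execution trace:
1. `z = 'hello'[100]` raises IndexError.
2. `except (AttributeError, IndexError)` matches (IndexError is in the tuple) → answer = 20.
3. `except Exception` is not reached.
Result: 20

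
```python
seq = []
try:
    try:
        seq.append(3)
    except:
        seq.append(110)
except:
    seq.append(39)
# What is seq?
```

Step-by-step execution trace:
1. Inner try: `seq.append(3)` → seq = [3]. No exception raised.
2. Inner `except` is skipped.
3. Inner try completes normally; outer `except` is skipped.
Result: [3]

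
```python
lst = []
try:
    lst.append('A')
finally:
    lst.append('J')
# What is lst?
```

Step-by-step execution trace:
1. try: `lst.append('A')` → lst = ['A'].
2. The try body completes without raising.
3. finally always runs: `lst.append('J')` → lst = ['A', 'J'].
Result: ['A', 'J']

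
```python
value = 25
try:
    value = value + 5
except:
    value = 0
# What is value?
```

Step-by-step execution trace:
1. value starts at 25.
2. try: `value = value + 5` → value = 30. No exception raised.
3. `except` is skipped.
Result: 30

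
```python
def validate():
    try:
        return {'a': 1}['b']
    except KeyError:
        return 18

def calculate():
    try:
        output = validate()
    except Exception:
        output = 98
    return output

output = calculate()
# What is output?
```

Step-by-step execution trace:
1. `calculate()` calls `validate()`.
2. In validate: `{'a': 1}['b']` raises KeyError; `except KeyError` catches it → returns 18.
3. In calculate: `output = validate()` → output = 18. No exception reaches calculate.
4. `except Exception` is skipped; calculate returns 18.
5. output = 18.
Result: 18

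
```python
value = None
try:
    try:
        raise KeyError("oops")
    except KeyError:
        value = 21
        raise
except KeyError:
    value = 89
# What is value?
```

Step-by-step execution trace:
1. Inner try: `raise KeyError("oops")` raises KeyError.
2. Inner `except KeyError` matches → value = 21.
3. bare `raise` re-raises the same KeyError.
4. Outer `except KeyError` matches → value = 89.
Result: 89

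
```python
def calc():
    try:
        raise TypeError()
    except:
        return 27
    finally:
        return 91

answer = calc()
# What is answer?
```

Step-by-step execution trace:
1. `calc()` enters try: `raise TypeError()` raises TypeError.
2. bare `except` matches → `return 27` sets pending return value 27.
3. Before returning, `finally: return 91` runs and overrides the pending return.
4. calc() returns 91 → answer = 91.
Result: 91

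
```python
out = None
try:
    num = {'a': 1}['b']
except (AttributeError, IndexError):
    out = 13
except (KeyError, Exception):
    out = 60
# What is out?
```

Step-by-step execution trace:
1. `num = {'a': 1}['b']` raises KeyError.
2. `except (AttributeError, IndexError)` does not match KeyError; skipped.
3. `except (KeyError, Exception)` matches (KeyError is in the tuple) → out = 60.
Result: 60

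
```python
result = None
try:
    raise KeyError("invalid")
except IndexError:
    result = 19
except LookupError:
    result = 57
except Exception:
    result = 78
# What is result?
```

Step-by-step execution trace:
1. `raise KeyError(...)` raises KeyError.
2. `except IndexError` does not match (KeyError is not a subclass of IndexError); skipped.
3. `except LookupError` matches (KeyError is a subclass of LookupError) → result = 57.
4. `except Exception` is not reached.
Result: 57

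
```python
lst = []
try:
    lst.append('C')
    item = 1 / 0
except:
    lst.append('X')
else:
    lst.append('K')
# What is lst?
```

Step-by-step execution trace:
1. try: `lst.append('C')` → lst = ['C'].
2. `item = 1 / 0` raises ZeroDivisionError.
3. bare `except` matches → `lst.append('X')` → lst = ['C', 'X'].
4. `else` is skipped (an exception was raised).
Result: ['C', 'X']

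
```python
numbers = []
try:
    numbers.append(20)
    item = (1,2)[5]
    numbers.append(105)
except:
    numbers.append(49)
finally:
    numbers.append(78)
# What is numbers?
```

Step-by-step execution trace:
1. try: `numbers.append(20)` → numbers = [20].
2. `item = (1,2)[5]` raises IndexError; `numbers.append(105)` is not reached.
3. bare `except` matches → `numbers.append(49)` → numbers = [20, 49].
4. finally always runs: `numbers.append(78)` → numbers = [20, 49, 78].
Result: [20, 49, 78]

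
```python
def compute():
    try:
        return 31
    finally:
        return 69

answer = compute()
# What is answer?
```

Step-by-step execution trace:
1. `compute()` enters try: `return 31` sets pending return value 31.
2. Before returning, `finally: return 69` runs and overrides the pending return.
3. compute() returns 69 → answer = 69.
Result: 69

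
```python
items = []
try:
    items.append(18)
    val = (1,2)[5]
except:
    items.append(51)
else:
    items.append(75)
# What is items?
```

Step-by-step execution trace:
1. try: `items.append(18)` → items = [18].
2. `val = (1,2)[5]` raises IndexError.
3. bare `except` matches → `items.append(51)` → items = [18, 51].
4. `else` is skipped (an exception was raised).
Result: [18, 51]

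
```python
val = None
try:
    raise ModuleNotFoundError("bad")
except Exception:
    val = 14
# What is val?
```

Step-by-step execution trace:
1. `raise ModuleNotFoundError(...)` raises ModuleNotFoundError.
2. `except Exception` matches (ModuleNotFoundError is a subclass of Exception) → val = 14.
Result: 14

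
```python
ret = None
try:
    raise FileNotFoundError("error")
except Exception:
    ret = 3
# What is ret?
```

Step-by-step execution trace:
1. `raise FileNotFoundError(...)` raises FileNotFoundError.
2. `except Exception` matches (FileNotFoundError is a subclass of Exception) → ret = 3.
Result: 3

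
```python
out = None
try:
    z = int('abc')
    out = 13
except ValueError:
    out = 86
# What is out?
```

Step-by-step execution trace:
1. `z = int('abc')` raises ValueError.
2. `out = 13` is not reached.
3. `except ValueError` matches → out = 86.
Result: 86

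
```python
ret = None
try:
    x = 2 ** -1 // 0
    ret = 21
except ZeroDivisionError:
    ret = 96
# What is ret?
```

Step-by-step execution trace:
1. `x = 2 ** -1 // 0` raises ZeroDivisionError.
2. `ret = 21` is not reached.
3. `except ZeroDivisionError` matches → ret = 96.
Result: 96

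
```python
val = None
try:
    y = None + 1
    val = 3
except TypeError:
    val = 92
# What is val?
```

Step-by-step execution trace:
1. `y = None + 1` raises TypeError.
2. `val = 3` is not reached.
3. `except TypeError` matches → val = 92.
Result: 92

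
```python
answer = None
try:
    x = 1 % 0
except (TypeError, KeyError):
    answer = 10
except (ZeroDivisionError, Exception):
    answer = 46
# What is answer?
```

Step-by-step execution trace:
1. `x = 1 % 0` raises ZeroDivisionError.
2. `except (TypeError, KeyError)` does not match ZeroDivisionError; skipped.
3. `except (ZeroDivisionError, Exception)` matches (ZeroDivisionError is in the tuple) → answer = 46.
Result: 46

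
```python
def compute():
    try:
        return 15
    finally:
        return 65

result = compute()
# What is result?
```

Step-by-step execution trace:
1. `compute()` enters try: `return 15` sets pending return value 15.
2. Before returning, `finally: return 65` runs and overrides the pending return.
3. compute() returns 65 → result = 65.
Result: 65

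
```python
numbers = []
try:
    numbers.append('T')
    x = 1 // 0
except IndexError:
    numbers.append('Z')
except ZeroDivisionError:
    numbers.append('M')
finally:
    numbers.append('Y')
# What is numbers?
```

Step-by-step execution trace:
1. try: `numbers.append('T')` → numbers = ['T'].
2. `x = 1 // 0` raises ZeroDivisionError.
3. `except IndexError` does not match ZeroDivisionError; skipped.
4. `except ZeroDivisionError` matches → `numbers.append('M')` → numbers = ['T', 'M'].
5. finally always runs: `numbers.append('Y')` → numbers = ['T', 'M', 'Y'].
Result: ['T', 'M', 'Y']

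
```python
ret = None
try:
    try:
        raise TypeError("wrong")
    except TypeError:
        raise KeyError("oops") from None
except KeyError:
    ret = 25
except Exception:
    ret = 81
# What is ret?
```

Step-by-step execution trace:
1. Inner try raises TypeError; inner `except TypeError` catches it.
2. `raise KeyError(...) from None` raises KeyError (from None suppresses __context__, but the active exception is still KeyError).
3. Outer `except KeyError` matches → ret = 25.
4. `except Exception` is not reached.
Result: 25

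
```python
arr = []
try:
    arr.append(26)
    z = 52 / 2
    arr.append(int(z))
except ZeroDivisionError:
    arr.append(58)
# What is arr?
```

Step-by-step execution trace:
1. try: `arr.append(26)` → arr = [26].
2. `z = 52 / 2` → z = 26.0. No exception raised.
3. `arr.append(int(z))` → arr = [26, 26].
4. `except ZeroDivisionError` is skipped (no exception was raised).
Result: [26, 26]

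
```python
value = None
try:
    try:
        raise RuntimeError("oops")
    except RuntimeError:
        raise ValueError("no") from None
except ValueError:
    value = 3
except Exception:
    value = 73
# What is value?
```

Step-by-step execution trace:
1. Inner try raises RuntimeError; inner `except RuntimeError` catches it.
2. `raise ValueError(...) from None` raises ValueError (from None suppresses __context__, but the active exception is still ValueError).
3. Outer `except ValueError` matches → value = 3.
4. `except Exception` is not reached.
Result: 3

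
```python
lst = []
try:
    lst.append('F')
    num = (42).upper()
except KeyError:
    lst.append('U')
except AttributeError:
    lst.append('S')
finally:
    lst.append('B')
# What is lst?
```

Step-by-step execution trace:
1. try: `lst.append('F')` → lst = ['F'].
2. `num = (42).upper()` raises AttributeError.
3. `except KeyError` does not match AttributeError; skipped.
4. `except AttributeError` matches → `lst.append('S')` → lst = ['F', 'S'].
5. finally always runs: `lst.append('B')` → lst = ['F', 'S', 'B'].
Result: ['F', 'S', 'B']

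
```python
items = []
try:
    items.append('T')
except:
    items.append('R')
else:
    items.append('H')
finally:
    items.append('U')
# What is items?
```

Step-by-step execution trace:
1. try: `items.append('T')` → items = ['T']. No exception raised.
2. `except` is skipped.
3. `else` runs: `items.append('H')` → items = ['T', 'H'].
4. `finally` always runs: `items.append('U')` → items = ['T', 'H', 'U'].
Result: ['T', 'H', 'U']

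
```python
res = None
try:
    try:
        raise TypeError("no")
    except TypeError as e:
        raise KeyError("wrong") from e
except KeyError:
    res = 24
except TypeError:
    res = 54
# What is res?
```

Step-by-step execution trace:
1. Inner try raises TypeError; inner `except TypeError as e` catches it.
2. `raise KeyError(...) from e` raises KeyError (TypeError is attached as __cause__, but only KeyError is active).
3. Outer `except KeyError` matches → res = 24.
4. `except TypeError` is not reached.
Result: 24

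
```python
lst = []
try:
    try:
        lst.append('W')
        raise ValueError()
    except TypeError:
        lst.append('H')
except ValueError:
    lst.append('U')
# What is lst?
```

Step-by-step execution trace:
1. Inner try: `lst.append('W')` → lst = ['W'].
2. `raise ValueError()` raises ValueError.
3. Inner `except TypeError` does not match ValueError; exception propagates to outer try.
4. Outer `except ValueError` matches → `lst.append('U')` → lst = ['W', 'U'].
Result: ['W', 'U']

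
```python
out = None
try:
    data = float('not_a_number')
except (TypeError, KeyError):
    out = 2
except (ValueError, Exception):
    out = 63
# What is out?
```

Step-by-step execution trace:
1. `data = float('not_a_number')` raises ValueError.
2. `except (TypeError, KeyError)` does not match ValueError; skipped.
3. `except (ValueError, Exception)` matches (ValueError is in the tuple) → out = 63.
Result: 63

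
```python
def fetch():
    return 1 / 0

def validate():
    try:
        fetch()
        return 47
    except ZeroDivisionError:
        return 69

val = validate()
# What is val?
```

Step-by-step execution trace:
1. `validate()` calls `fetch()`.
2. `fetch()` evaluates `1 / 0`, which raises ZeroDivisionError; it propagates to the caller.
3. `return 47` is not reached.
4. `except ZeroDivisionError` in validate matches → returns 69.
5. val = 69.
Result: 69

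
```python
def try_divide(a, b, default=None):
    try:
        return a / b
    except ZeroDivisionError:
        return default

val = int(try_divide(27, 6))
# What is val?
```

Step-by-step execution trace:
1. `try_divide(27, 6)` enters try: `return 27 / 6` → returns 4.5. No exception raised.
2. `except ZeroDivisionError` is skipped.
3. `int(4.5)` → 4 → val = 4.
Result: 4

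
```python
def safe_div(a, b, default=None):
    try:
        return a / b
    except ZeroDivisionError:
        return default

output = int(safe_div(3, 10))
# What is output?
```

Step-by-step execution trace:
1. `safe_div(3, 10)` enters try: `return 3 / 10` → returns 0.3. No exception raised.
2. `except ZeroDivisionError` is skipped.
3. `int(0.3)` → 0 → output = 0.
Result: 0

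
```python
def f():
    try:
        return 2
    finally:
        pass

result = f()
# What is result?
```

Step-by-step execution trace:
1. `f()` enters try: `return 2` sets pending return value 2.
2. Before returning, `finally: pass` runs (no effect).
3. f() returns 2 → result = 2.
Result: 2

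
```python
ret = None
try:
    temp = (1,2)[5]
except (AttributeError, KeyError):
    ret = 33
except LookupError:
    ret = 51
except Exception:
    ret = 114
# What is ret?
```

Step-by-step execution trace:
1. `temp = (1,2)[5]` raises IndexError.
2. `except (AttributeError, KeyError)` does not match IndexError; skipped.
3. `except LookupError` matches (IndexError is a subclass of LookupError) → ret = 51.
4. `except Exception` is not reached.
Result: 51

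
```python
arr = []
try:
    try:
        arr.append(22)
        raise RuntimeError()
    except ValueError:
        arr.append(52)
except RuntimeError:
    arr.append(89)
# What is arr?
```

Step-by-step execution trace:
1. Inner try: `arr.append(22)` → arr = [22].
2. `raise RuntimeError()` raises RuntimeError.
3. Inner `except ValueError` does not match RuntimeError; exception propagates to outer try.
4. Outer `except RuntimeError` matches → `arr.append(89)` → arr = [22, 89].
Result: [22, 89]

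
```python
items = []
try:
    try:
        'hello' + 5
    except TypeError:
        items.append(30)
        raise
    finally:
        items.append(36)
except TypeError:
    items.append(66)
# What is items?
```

Step-by-step execution trace:
1. Inner try: `'hello' + 5` raises TypeError.
2. Inner `except TypeError` matches → `items.append(30)` → items = [30].
3. bare `raise` re-raises TypeError.
4. Inner `finally` runs during unwinding: `items.append(36)` → items = [30, 36].
5. Outer `except TypeError` matches → `items.append(66)` → items = [30, 36, 66].
Result: [30, 36, 66]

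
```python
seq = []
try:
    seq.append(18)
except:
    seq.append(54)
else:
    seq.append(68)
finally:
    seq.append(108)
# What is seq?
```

Step-by-step execution trace:
1. try: `seq.append(18)` → seq = [18]. No exception raised.
2. `except` is skipped.
3. `else` runs: `seq.append(68)` → seq = [18, 68].
4. `finally` always runs: `seq.append(108)` → seq = [18, 68, 108].
Result: [18, 68, 108]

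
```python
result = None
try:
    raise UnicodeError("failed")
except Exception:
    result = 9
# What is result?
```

Step-by-step execution trace:
1. `raise UnicodeError(...)` raises UnicodeError.
2. `except Exception` matches (UnicodeError is a subclass of Exception) → result = 9.
Result: 9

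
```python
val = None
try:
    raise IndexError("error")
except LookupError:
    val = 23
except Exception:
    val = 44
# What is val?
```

Step-by-step execution trace:
1. `raise IndexError(...)` raises IndexError.
2. `except LookupError` matches (IndexError is a subclass of LookupError) → val = 23.
3. `except Exception` is not reached.
Result: 23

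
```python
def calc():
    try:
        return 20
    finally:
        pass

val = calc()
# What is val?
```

Step-by-step execution trace:
1. `calc()` enters try: `return 20` sets pending return value 20.
2. Before returning, `finally: pass` runs (no effect).
3. calc() returns 20 → val = 20.
Result: 20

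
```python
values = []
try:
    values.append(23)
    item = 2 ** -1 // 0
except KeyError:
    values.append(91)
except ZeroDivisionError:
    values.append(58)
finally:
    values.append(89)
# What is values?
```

Step-by-step execution trace:
1. try: `values.append(23)` → values = [23].
2. `item = 2 ** -1 // 0` raises ZeroDivisionError.
3. `except KeyError` does not match ZeroDivisionError; skipped.
4. `except ZeroDivisionError` matches → `values.append(58)` → values = [23, 58].
5. finally always runs: `values.append(89)` → values = [23, 58, 89].
Result: [23, 58, 89]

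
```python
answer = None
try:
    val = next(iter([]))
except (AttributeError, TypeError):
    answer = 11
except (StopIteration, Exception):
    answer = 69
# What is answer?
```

Step-by-step execution trace:
1. `val = next(iter([]))` raises StopIteration.
2. `except (AttributeError, TypeError)` does not match StopIteration; skipped.
3. `except (StopIteration, Exception)` matches (StopIteration is in the tuple) → answer = 69.
Result: 69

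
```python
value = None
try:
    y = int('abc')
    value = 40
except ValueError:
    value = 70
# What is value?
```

Step-by-step execution trace:
1. `y = int('abc')` raises ValueError.
2. `value = 40` is not reached.
3. `except ValueError` matches → value = 70.
Result: 70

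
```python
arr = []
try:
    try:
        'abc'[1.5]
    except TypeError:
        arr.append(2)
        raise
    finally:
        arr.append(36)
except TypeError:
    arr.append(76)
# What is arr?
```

Step-by-step execution trace:
1. Inner try: `'abc'[1.5]` raises TypeError.
2. Inner `except TypeError` matches → `arr.append(2)` → arr = [2].
3. bare `raise` re-raises TypeError.
4. Inner `finally` runs during unwinding: `arr.append(36)` → arr = [2, 36].
5. Outer `except TypeError` matches → `arr.append(76)` → arr = [2, 36, 76].
Result: [2, 36, 76]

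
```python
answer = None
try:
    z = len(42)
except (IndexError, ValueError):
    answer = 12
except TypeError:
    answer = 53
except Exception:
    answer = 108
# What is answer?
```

Step-by-step execution trace:
1. `z = len(42)` raises TypeError.
2. `except (IndexError, ValueError)` does not match TypeError; skipped.
3. `except TypeError` matches (exact type match) → answer = 53.
4. `except Exception` is not reached.
Result: 53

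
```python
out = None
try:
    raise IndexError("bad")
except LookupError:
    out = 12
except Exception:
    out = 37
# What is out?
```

Step-by-step execution trace:
1. `raise IndexError(...)` raises IndexError.
2. `except LookupError` matches (IndexError is a subclass of LookupError) → out = 12.
3. `except Exception` is not reached.
Result: 12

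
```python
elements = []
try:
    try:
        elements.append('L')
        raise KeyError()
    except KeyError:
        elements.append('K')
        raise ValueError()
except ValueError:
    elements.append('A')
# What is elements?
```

Step-by-step execution trace:
1. Inner try: `elements.append('L')` → elements = ['L'].
2. `raise KeyError()` raises KeyError.
3. Inner `except KeyError` matches → `elements.append('K')` → elements = ['L', 'K'].
4. `raise ValueError()` raises ValueError; propagates to outer try.
5. Outer `except ValueError` matches → `elements.append('A')` → elements = ['L', 'K', 'A'].
Result: ['L', 'K', 'A']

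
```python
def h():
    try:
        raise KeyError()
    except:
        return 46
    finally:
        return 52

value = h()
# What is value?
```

Step-by-step execution trace:
1. `h()` enters try: `raise KeyError()` raises KeyError.
2. bare `except` matches → `return 46` sets pending return value 46.
3. Before returning, `finally: return 52` runs and overrides the pending return.
4. h() returns 52 → value = 52.
Result: 52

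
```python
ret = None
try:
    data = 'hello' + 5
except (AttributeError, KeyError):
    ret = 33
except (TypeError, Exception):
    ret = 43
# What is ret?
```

Step-by-step execution trace:
1. `data = 'hello' + 5` raises TypeError.
2. `except (AttributeError, KeyError)` does not match TypeError; skipped.
3. `except (TypeError, Exception)` matches (TypeError is in the tuple) → ret = 43.
Result: 43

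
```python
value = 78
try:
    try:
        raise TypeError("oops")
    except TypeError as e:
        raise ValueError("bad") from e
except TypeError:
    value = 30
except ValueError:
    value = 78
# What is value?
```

Step-by-step execution trace:
1. Inner try raises TypeError; inner `except TypeError as e` catches it.
2. `raise ValueError(...) from e` raises ValueError (TypeError is attached as __cause__, but only ValueError is active).
3. Outer `except TypeError` does not match ValueError; skipped.
4. Outer `except ValueError` matches → value = 78.
Result: 78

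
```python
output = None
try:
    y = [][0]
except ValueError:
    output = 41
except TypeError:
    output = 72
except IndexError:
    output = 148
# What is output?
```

Step-by-step execution trace:
1. `y = [][0]` raises IndexError.
2. `except ValueError` does not match IndexError; skipped.
3. `except TypeError` does not match IndexError; skipped.
4. `except IndexError` matches → output = 148.
Result: 148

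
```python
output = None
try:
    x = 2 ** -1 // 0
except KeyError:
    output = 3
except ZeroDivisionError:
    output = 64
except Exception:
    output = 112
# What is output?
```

Step-by-step execution trace:
1. `x = 2 ** -1 // 0` raises ZeroDivisionError.
2. `except KeyError` does not match ZeroDivisionError; skipped.
3. `except ZeroDivisionError` matches → output = 64.
4. Remaining except clauses are skipped.
Result: 64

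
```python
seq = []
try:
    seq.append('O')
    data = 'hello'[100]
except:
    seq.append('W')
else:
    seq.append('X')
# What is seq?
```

Step-by-step execution trace:
1. try: `seq.append('O')` → seq = ['O'].
2. `data = 'hello'[100]` raises IndexError.
3. bare `except` matches → `seq.append('W')` → seq = ['O', 'W'].
4. `else` is skipped (an exception was raised).
Result: ['O', 'W']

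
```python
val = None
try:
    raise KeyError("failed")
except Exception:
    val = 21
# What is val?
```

Step-by-step execution trace:
1. `raise KeyError(...)` raises KeyError.
2. `except Exception` matches (KeyError is a subclass of Exception) → val = 21.
Result: 21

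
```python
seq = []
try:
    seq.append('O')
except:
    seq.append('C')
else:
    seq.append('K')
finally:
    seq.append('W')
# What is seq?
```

Step-by-step execution trace:
1. try: `seq.append('O')` → seq = ['O']. No exception raised.
2. `except` is skipped.
3. `else` runs: `seq.append('K')` → seq = ['O', 'K'].
4. `finally` always runs: `seq.append('W')` → seq = ['O', 'K', 'W'].
Result: ['O', 'K', 'W']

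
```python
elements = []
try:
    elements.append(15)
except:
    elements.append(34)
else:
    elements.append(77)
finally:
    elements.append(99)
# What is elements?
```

Step-by-step execution trace:
1. try: `elements.append(15)` → elements = [15]. No exception raised.
2. `except` is skipped.
3. `else` runs: `elements.append(77)` → elements = [15, 77].
4. `finally` always runs: `elements.append(99)` → elements = [15, 77, 99].
Result: [15, 77, 99]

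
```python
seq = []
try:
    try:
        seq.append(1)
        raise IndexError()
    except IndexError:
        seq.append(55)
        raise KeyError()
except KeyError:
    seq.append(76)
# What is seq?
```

Step-by-step execution trace:
1. Inner try: `seq.append(1)` → seq = [1].
2. `raise IndexError()` raises IndexError.
3. Inner `except IndexError` matches → `seq.append(55)` → seq = [1, 55].
4. `raise KeyError()` raises KeyError; propagates to outer try.
5. Outer `except KeyError` matches → `seq.append(76)` → seq = [1, 55, 76].
Result: [1, 55, 76]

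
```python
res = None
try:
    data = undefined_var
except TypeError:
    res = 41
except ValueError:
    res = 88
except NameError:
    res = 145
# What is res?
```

Step-by-step execution trace:
1. `data = undefined_var` raises NameError.
2. `except TypeError` does not match NameError; skipped.
3. `except ValueError` does not match NameError; skipped.
4. `except NameError` matches → res = 145.
Result: 145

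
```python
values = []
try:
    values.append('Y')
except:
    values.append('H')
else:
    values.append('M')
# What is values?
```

Step-by-step execution trace:
1. try: `values.append('Y')` → values = ['Y']. No exception raised.
2. `except` is skipped.
3. `else` runs (try completed without exception): `values.append('M')` → values = ['Y', 'M'].
Result: ['Y', 'M']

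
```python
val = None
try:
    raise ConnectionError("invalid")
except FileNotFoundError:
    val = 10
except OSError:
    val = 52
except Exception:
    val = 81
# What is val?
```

Step-by-step execution trace:
1. `raise ConnectionError(...)` raises ConnectionError.
2. `except FileNotFoundError` does not match (ConnectionError is not a subclass of FileNotFoundError); skipped.
3. `except OSError` matches (ConnectionError is a subclass of OSError) → val = 52.
4. `except Exception` is not reached.
Result: 52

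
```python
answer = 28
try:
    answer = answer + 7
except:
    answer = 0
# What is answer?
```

Step-by-step execution trace:
1. answer starts at 28.
2. try: `answer = answer + 7` → answer = 35. No exception raised.
3. `except` is skipped.
Result: 35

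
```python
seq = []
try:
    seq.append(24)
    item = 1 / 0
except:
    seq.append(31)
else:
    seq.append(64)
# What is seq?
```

Step-by-step execution trace:
1. try: `seq.append(24)` → seq = [24].
2. `item = 1 / 0` raises ZeroDivisionError.
3. bare `except` matches → `seq.append(31)` → seq = [24, 31].
4. `else` is skipped (an exception was raised).
Result: [24, 31]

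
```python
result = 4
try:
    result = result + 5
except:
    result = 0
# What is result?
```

Step-by-step execution trace:
1. result starts at 4.
2. try: `result = result + 5` → result = 9. No exception raised.
3. `except` is skipped.
Result: 9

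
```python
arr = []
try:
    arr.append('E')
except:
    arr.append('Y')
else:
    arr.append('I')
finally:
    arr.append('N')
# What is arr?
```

Step-by-step execution trace:
1. try: `arr.append('E')` → arr = ['E']. No exception raised.
2. `except` is skipped.
3. `else` runs: `arr.append('I')` → arr = ['E', 'I'].
4. `finally` always runs: `arr.append('N')` → arr = ['E', 'I', 'N'].
Result: ['E', 'I', 'N']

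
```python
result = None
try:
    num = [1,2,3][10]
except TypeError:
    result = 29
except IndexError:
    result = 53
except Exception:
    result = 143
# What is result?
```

Step-by-step execution trace:
1. `num = [1,2,3][10]` raises IndexError.
2. `except TypeError` does not match IndexError; skipped.
3. `except IndexError` matches → result = 53.
4. Remaining except clauses are skipped.
Result: 53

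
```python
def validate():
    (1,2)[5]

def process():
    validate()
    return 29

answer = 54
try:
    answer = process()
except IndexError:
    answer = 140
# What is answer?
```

Step-by-step execution trace:
1. answer starts at 54.
2. try: `process()` calls `validate()`.
3. `validate()` evaluates `(1,2)[5]`, which raises IndexError; it propagates through process (uncaught).
4. `return 29` in process is not reached; the assignment to answer does not complete.
5. `except IndexError` matches → answer = 140.
Result: 140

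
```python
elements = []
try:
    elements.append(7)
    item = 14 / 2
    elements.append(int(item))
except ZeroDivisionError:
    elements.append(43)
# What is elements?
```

Step-by-step execution trace:
1. try: `elements.append(7)` → elements = [7].
2. `item = 14 / 2` → item = 7.0. No exception raised.
3. `elements.append(int(item))` → elements = [7, 7].
4. `except ZeroDivisionError` is skipped (no exception was raised).
Result: [7, 7]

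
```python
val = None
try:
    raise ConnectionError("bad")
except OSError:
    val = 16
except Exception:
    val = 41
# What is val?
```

Step-by-step execution trace:
1. `raise ConnectionError(...)` raises ConnectionError.
2. `except OSError` matches (ConnectionError is a subclass of OSError) → val = 16.
3. `except Exception` is not reached.
Result: 16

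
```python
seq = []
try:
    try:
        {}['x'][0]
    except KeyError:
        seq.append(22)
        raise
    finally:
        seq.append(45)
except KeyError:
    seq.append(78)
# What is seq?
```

Step-by-step execution trace:
1. Inner try: `{}['x'][0]` raises KeyError.
2. Inner `except KeyError` matches → `seq.append(22)` → seq = [22].
3. bare `raise` re-raises KeyError.
4. Inner `finally` runs during unwinding: `seq.append(45)` → seq = [22, 45].
5. Outer `except KeyError` matches → `seq.append(78)` → seq = [22, 45, 78].
Result: [22, 45, 78]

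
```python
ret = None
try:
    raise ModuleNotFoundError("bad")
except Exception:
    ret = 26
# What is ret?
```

Step-by-step execution trace:
1. `raise ModuleNotFoundError(...)` raises ModuleNotFoundError.
2. `except Exception` matches (ModuleNotFoundError is a subclass of Exception) → ret = 26.
Result: 26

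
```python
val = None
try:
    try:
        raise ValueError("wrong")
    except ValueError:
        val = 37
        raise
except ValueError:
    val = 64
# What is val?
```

Step-by-step execution trace:
1. Inner try: `raise ValueError("wrong")` raises ValueError.
2. Inner `except ValueError` matches → val = 37.
3. bare `raise` re-raises the same ValueError.
4. Outer `except ValueError` matches → val = 64.
Result: 64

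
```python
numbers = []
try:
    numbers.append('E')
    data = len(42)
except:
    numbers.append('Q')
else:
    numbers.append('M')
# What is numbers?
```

Step-by-step execution trace:
1. try: `numbers.append('E')` → numbers = ['E'].
2. `data = len(42)` raises TypeError.
3. bare `except` matches → `numbers.append('Q')` → numbers = ['E', 'Q'].
4. `else` is skipped (an exception was raised).
Result: ['E', 'Q']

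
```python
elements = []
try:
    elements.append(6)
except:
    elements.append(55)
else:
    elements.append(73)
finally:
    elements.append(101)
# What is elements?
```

Step-by-step execution trace:
1. try: `elements.append(6)` → elements = [6]. No exception raised.
2. `except` is skipped.
3. `else` runs: `elements.append(73)` → elements = [6, 73].
4. `finally` always runs: `elements.append(101)` → elements = [6, 73, 101].
Result: [6, 73, 101]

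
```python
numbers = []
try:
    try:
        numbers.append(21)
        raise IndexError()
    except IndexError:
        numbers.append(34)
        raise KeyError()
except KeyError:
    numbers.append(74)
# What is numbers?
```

Step-by-step execution trace:
1. Inner try: `numbers.append(21)` → numbers = [21].
2. `raise IndexError()` raises IndexError.
3. Inner `except IndexError` matches → `numbers.append(34)` → numbers = [21, 34].
4. `raise KeyError()` raises KeyError; propagates to outer try.
5. Outer `except KeyError` matches → `numbers.append(74)` → numbers = [21, 34, 74].
Result: [21, 34, 74]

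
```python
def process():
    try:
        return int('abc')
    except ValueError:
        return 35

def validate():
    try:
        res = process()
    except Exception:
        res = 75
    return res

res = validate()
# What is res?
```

Step-by-step execution trace:
1. `validate()` calls `process()`.
2. In process: `int('abc')` raises ValueError; `except ValueError` catches it → returns 35.
3. In validate: `res = process()` → res = 35. No exception reaches validate.
4. `except Exception` is skipped; validate returns 35.
5. res = 35.
Result: 35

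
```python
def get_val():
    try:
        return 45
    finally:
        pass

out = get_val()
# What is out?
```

Step-by-step execution trace:
1. `get_val()` enters try: `return 45` sets pending return value 45.
2. Before returning, `finally: pass` runs (no effect).
3. get_val() returns 45 → out = 45.
Result: 45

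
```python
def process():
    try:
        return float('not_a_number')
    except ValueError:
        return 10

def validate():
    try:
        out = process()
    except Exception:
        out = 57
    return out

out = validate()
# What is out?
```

Step-by-step execution trace:
1. `validate()` calls `process()`.
2. In process: `float('not_a_number')` raises ValueError; `except ValueError` catches it → returns 10.
3. In validate: `out = process()` → out = 10. No exception reaches validate.
4. `except Exception` is skipped; validate returns 10.
5. out = 10.
Result: 10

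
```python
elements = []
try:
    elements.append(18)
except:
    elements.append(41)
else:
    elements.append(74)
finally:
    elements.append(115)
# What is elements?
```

Step-by-step execution trace:
1. try: `elements.append(18)` → elements = [18]. No exception raised.
2. `except` is skipped.
3. `else` runs: `elements.append(74)` → elements = [18, 74].
4. `finally` always runs: `elements.append(115)` → elements = [18, 74, 115].
Result: [18, 74, 115]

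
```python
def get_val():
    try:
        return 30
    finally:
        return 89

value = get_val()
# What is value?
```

Step-by-step execution trace:
1. `get_val()` enters try: `return 30` sets pending return value 30.
2. Before returning, `finally: return 89` runs and overrides the pending return.
3. get_val() returns 89 → value = 89.
Result: 89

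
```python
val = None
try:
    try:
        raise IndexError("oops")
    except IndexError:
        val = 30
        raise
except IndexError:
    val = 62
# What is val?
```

Step-by-step execution trace:
1. Inner try: `raise IndexError("oops")` raises IndexError.
2. Inner `except IndexError` matches → val = 30.
3. bare `raise` re-raises the same IndexError.
4. Outer `except IndexError` matches → val = 62.
Result: 62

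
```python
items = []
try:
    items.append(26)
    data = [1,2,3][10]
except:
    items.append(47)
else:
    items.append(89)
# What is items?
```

Step-by-step execution trace:
1. try: `items.append(26)` → items = [26].
2. `data = [1,2,3][10]` raises IndexError.
3. bare `except` matches → `items.append(47)` → items = [26, 47].
4. `else` is skipped (an exception was raised).
Result: [26, 47]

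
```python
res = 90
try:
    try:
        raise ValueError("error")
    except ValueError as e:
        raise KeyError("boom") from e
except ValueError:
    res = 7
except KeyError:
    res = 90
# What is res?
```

Step-by-step execution trace:
1. Inner try raises ValueError; inner `except ValueError as e` catches it.
2. `raise KeyError(...) from e` raises KeyError (ValueError is attached as __cause__, but only KeyError is active).
3. Outer `except ValueError` does not match KeyError; skipped.
4. Outer `except KeyError` matches → res = 90.
Result: 90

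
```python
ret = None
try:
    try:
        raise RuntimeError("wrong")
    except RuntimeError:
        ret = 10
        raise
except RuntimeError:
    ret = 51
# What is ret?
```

Step-by-step execution trace:
1. Inner try: `raise RuntimeError("wrong")` raises RuntimeError.
2. Inner `except RuntimeError` matches → ret = 10.
3. bare `raise` re-raises the same RuntimeError.
4. Outer `except RuntimeError` matches → ret = 51.
Result: 51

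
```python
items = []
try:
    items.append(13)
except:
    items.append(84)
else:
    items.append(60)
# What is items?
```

Step-by-step execution trace:
1. try: `items.append(13)` → items = [13]. No exception raised.
2. `except` is skipped.
3. `else` runs (try completed without exception): `items.append(60)` → items = [13, 60].
Result: [13, 60]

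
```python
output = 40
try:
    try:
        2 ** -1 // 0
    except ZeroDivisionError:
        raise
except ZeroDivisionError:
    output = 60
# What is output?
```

Step-by-step execution trace:
1. Inner try: `2 ** -1 // 0` raises ZeroDivisionError.
2. Inner `except ZeroDivisionError` matches; bare `raise` re-raises the same ZeroDivisionError.
3. Outer `except ZeroDivisionError` matches → output = 60.
Result: 60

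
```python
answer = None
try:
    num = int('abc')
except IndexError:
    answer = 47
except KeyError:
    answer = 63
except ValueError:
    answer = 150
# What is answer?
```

Step-by-step execution trace:
1. `num = int('abc')` raises ValueError.
2. `except IndexError` does not match ValueError; skipped.
3. `except KeyError` does not match ValueError; skipped.
4. `except ValueError` matches → answer = 150.
Result: 150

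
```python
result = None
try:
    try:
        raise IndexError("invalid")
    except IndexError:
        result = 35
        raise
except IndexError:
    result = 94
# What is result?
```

Step-by-step execution trace:
1. Inner try: `raise IndexError("invalid")` raises IndexError.
2. Inner `except IndexError` matches → result = 35.
3. bare `raise` re-raises the same IndexError.
4. Outer `except IndexError` matches → result = 94.
Result: 94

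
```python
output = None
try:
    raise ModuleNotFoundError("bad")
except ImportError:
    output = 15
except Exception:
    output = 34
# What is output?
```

Step-by-step execution trace:
1. `raise ModuleNotFoundError(...)` raises ModuleNotFoundError.
2. `except ImportError` matches (ModuleNotFoundError is a subclass of ImportError) → output = 15.
3. `except Exception` is not reached.
Result: 15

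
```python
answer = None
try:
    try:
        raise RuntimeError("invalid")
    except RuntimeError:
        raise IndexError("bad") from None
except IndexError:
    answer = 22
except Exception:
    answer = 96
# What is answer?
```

Step-by-step execution trace:
1. Inner try raises RuntimeError; inner `except RuntimeError` catches it.
2. `raise IndexError(...) from None` raises IndexError (from None suppresses __context__, but the active exception is still IndexError).
3. Outer `except IndexError` matches → answer = 22.
4. `except Exception` is not reached.
Result: 22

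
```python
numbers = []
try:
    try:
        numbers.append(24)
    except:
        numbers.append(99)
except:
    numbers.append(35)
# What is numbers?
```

Step-by-step execution trace:
1. Inner try: `numbers.append(24)` → numbers = [24]. No exception raised.
2. Inner `except` is skipped.
3. Inner try completes normally; outer `except` is skipped.
Result: [24]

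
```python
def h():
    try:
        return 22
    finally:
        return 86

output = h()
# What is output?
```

Step-by-step execution trace:
1. `h()` enters try: `return 22` sets pending return value 22.
2. Before returning, `finally: return 86` runs and overrides the pending return.
3. h() returns 86 → output = 86.
Result: 86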